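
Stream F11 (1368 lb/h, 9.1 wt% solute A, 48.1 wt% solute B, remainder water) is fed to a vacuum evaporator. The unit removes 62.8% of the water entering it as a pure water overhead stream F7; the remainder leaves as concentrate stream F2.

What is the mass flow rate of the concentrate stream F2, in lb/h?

water entering = 1368×0.428 = 585.5 lb/h; overhead removed = 0.628×585.5 = 367.7 lb/h.
Concentrate = 1368 − 367.7 = 1000.3 lb/h.

1000 lb/h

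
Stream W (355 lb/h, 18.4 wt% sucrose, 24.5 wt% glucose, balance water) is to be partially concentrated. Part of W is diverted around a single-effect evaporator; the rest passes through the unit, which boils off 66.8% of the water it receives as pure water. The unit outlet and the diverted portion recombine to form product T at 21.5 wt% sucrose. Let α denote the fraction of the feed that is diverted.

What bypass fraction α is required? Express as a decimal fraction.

All 355×0.184 = 65.32 lb/h of sucrose reaches T, so T = 65.32/0.215 = 303.81 lb/h and vapour = 51.186 lb/h.
The evaporator receives (1−α)·355 of feed at 0.571 water and removes 0.668 of that water:
0.668×0.571×(1−α)×355 = 51.186
(1−α) = 51.186/135.41 = 0.3780;  α = 0.6220.

0.622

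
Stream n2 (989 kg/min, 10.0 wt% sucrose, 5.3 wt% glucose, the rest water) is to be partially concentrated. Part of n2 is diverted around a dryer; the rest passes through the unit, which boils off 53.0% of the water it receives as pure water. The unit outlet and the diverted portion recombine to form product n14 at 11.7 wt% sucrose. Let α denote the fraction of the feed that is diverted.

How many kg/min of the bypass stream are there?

668.9 kg/min

All 989×0.100 = 98.9 kg/min of sucrose reaches n14, so n14 = 98.9/0.117 = 845.3 kg/min and vapour = 143.7 kg/min.
The evaporator receives (1−α)·989 of feed at 0.847 water and removes 0.530 of that water:
0.530×0.847×(1−α)×989 = 143.7
(1−α) = 143.7/443.97 = 0.3237;  α = 0.6763.
Bypass flow = 0.6763×989 = 668.89 kg/min.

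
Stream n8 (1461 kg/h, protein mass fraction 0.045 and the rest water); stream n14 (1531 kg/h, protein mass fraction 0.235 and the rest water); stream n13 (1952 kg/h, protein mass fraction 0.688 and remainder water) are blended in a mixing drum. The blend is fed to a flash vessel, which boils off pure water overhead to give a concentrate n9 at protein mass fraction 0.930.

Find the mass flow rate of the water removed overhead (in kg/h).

protein entering = 1461×0.045 + 1531×0.235 + 1952×0.688 = 1768.5 kg/h.
All protein reports to n9, so n9 = 1768.5/0.930 = 1901.6 kg/h.
Total feed = 4944 kg/h; overhead = 4944 − 1901.6 = 3042.4 kg/h.

3042 kg/h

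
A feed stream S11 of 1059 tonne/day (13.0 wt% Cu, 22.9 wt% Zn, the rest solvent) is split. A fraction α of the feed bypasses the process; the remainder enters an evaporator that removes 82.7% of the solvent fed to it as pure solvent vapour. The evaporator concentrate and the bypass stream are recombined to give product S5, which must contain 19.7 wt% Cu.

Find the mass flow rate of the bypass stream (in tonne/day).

All 1059×0.130 = 137.67 tonne/day of Cu reaches S5, so S5 = 137.67/0.197 = 698.83 tonne/day and vapour = 360.17 tonne/day.
The evaporator receives (1−α)·1059 of feed at 0.641 solvent and removes 0.827 of that solvent:
0.827×0.641×(1−α)×1059 = 360.17
(1−α) = 360.17/561.38 = 0.6416;  α = 0.3584.
Bypass flow = 0.3584×1059 = 379.58 tonne/day.

379.6 tonne/day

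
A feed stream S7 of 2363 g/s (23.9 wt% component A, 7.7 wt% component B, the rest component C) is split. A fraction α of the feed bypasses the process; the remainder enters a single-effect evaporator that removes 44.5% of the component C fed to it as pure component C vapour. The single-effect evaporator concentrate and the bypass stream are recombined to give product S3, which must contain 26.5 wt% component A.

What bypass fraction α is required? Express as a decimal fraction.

All 2363×0.239 = 564.76 g/s of component A reaches S3, so S3 = 564.76/0.265 = 2131.2 g/s and vapour = 231.84 g/s.
The evaporator receives (1−α)·2363 of feed at 0.684 component C and removes 0.445 of that component C:
0.445×0.684×(1−α)×2363 = 231.84
(1−α) = 231.84/719.25 = 0.3223;  α = 0.6777.

0.678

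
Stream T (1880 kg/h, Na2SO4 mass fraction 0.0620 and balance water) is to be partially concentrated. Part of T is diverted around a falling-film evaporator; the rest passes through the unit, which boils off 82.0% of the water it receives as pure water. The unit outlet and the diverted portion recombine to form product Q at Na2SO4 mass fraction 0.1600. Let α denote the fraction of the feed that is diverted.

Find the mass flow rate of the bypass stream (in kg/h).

All 1880×0.062 = 116.56 kg/h of Na2SO4 reaches Q, so Q = 116.56/0.160 = 728.5 kg/h and vapour = 1151.5 kg/h.
The evaporator receives (1−α)·1880 of feed at 0.938 water and removes 0.820 of that water:
0.820×0.938×(1−α)×1880 = 1151.5
(1−α) = 1151.5/1446 = 0.7963;  α = 0.2037.
Bypass flow = 0.2037×1880 = 382.91 kg/h.

382.9 kg/h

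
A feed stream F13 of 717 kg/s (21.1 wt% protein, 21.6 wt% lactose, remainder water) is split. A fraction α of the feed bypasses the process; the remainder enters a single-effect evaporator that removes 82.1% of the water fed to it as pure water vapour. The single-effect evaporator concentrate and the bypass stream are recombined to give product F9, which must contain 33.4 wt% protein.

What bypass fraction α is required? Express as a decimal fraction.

0.217

All 717×0.211 = 151.29 kg/s of protein reaches F9, so F9 = 151.29/0.334 = 452.96 kg/s and vapour = 264.04 kg/s.
The evaporator receives (1−α)·717 of feed at 0.573 water and removes 0.821 of that water:
0.821×0.573×(1−α)×717 = 264.04
(1−α) = 264.04/337.3 = 0.7828;  α = 0.2172.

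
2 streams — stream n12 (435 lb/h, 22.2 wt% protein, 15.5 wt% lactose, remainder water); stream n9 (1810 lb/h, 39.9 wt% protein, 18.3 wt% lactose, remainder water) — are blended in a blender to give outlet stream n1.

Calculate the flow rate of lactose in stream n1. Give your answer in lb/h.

lactose out = lactose in = 435×0.155 + 1810×0.183 = 398.66 lb/h.

398.7 lb/h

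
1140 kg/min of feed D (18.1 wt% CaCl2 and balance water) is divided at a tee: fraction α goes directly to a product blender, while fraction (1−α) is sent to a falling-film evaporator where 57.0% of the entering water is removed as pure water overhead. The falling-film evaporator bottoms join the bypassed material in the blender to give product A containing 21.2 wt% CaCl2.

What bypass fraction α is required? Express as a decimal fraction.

0.687

All 1140×0.181 = 206.34 kg/min of CaCl2 reaches A, so A = 206.34/0.212 = 973.3 kg/min and vapour = 166.7 kg/min.
The evaporator receives (1−α)·1140 of feed at 0.819 water and removes 0.570 of that water:
0.570×0.819×(1−α)×1140 = 166.7
(1−α) = 166.7/532.19 = 0.3132;  α = 0.6868.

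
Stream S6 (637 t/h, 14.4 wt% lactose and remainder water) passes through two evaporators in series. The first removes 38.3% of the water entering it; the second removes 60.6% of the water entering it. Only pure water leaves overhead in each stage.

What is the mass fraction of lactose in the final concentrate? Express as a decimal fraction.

0.409

water in feed = 637×0.856 = 545.27 t/h.
After stage 1: water left = (1−0.383)×545.27 = 336.43; stream total = 428.16 t/h.
After stage 2: water left = (1−0.606)×336.43 = 132.55; final concentrate = 224.28 t/h.
lactose fraction = 91.728/224.28 = 0.409.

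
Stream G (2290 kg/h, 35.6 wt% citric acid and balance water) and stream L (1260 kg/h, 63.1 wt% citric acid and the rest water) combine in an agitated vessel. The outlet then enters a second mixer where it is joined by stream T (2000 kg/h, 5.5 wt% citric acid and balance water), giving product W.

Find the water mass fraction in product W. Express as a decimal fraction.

0.6900

Overall, product flow = 5550 kg/h.
water in = 2290×0.644 + 1260×0.369 + 2000×0.945 = 3829.7 kg/h.
water fraction in W = 0.6900.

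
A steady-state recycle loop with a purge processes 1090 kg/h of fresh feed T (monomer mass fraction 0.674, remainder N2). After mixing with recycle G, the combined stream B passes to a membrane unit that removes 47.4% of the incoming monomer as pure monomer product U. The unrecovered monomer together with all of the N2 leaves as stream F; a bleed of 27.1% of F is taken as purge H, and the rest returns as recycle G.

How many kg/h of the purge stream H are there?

525.2 kg/h

N2 enters only via T and leaves only via the purge: 1090×0.326 = 0.271×(N2 in F), and the membrane unit passes all N2, so N2 in B = N2 in F = 1311.2 kg/h.
monomer in B: m_A = 1090×0.674 + (1−0.271)·(1−0.474)·m_A, so m_A = 734.66/0.6165 = 1191.6 kg/h.
F = (1−0.474)×1191.6 + 1311.2 = 1938 kg/h.
Purge H = 0.271×1938 = 525.19 kg/h.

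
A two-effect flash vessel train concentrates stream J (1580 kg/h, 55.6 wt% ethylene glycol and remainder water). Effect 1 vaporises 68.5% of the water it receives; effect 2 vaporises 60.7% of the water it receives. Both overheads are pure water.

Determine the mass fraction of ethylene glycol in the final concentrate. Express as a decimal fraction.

0.910

water in feed = 1580×0.444 = 701.52 kg/h.
After stage 1: water left = (1−0.685)×701.52 = 220.98; stream total = 1099.5 kg/h.
After stage 2: water left = (1−0.607)×220.98 = 86.845; final concentrate = 965.32 kg/h.
ethylene glycol fraction = 878.48/965.32 = 0.910.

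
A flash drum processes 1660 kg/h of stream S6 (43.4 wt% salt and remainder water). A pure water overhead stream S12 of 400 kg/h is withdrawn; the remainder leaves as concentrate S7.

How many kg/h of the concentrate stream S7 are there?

1260 kg/h

Concentrate = 1660 − 400 = 1260 kg/h.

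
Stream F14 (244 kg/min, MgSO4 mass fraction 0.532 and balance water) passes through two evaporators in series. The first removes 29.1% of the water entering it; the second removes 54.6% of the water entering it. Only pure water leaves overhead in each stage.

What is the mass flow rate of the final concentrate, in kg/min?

water in feed = 244×0.468 = 114.19 kg/min.
After stage 1: water left = (1−0.291)×114.19 = 80.962; stream total = 210.77 kg/min.
After stage 2: water left = (1−0.546)×80.962 = 36.757; final concentrate = 166.56 kg/min.

166.6 kg/min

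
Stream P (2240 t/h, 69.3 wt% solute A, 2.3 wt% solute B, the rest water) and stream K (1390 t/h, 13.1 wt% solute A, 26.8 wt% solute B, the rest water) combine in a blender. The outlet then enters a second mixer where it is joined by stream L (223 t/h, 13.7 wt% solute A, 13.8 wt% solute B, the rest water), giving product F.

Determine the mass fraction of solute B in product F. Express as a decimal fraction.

Overall, product flow = 3853 t/h.
solute B in = 2240×0.023 + 1390×0.268 + 223×0.138 = 454.81 t/h.
solute B fraction in F = 0.118.

0.118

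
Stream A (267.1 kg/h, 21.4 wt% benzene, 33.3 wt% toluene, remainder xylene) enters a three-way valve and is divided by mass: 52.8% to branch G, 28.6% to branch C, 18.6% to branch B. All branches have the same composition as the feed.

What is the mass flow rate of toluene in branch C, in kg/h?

25.44 kg/h

Branch C total = 0.286×267.1 = 76.391 kg/h.
toluene in C = 0.333×76.391 = 25.438 kg/h.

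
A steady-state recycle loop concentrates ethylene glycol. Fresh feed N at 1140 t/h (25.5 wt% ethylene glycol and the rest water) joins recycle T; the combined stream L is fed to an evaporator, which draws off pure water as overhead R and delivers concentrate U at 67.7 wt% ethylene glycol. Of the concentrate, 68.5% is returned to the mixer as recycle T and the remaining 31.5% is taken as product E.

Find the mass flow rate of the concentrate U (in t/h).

Overall ethylene glycol balance (none leaves overhead): ethylene glycol in fresh feed = ethylene glycol in product, i.e. 1140×0.255 = (1−0.685)·U·0.677.
U = 290.7/(0.677×0.315) = 1363.2 t/h.

1363 t/h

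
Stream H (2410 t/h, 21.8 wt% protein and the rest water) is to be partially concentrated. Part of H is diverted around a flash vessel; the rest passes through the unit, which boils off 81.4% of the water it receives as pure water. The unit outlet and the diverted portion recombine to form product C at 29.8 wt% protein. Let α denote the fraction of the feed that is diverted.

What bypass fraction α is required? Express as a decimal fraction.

0.578

All 2410×0.218 = 525.38 t/h of protein reaches C, so C = 525.38/0.298 = 1763 t/h and vapour = 646.98 t/h.
The evaporator receives (1−α)·2410 of feed at 0.782 water and removes 0.814 of that water:
0.814×0.782×(1−α)×2410 = 646.98
(1−α) = 646.98/1534.1 = 0.4217;  α = 0.5783.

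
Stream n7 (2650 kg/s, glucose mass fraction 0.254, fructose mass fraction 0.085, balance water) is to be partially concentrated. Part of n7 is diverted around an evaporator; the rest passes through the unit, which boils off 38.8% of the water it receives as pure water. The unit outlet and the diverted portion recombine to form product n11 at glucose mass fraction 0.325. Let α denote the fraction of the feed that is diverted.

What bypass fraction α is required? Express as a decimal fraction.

0.148

All 2650×0.254 = 673.1 kg/s of glucose reaches n11, so n11 = 673.1/0.325 = 2071.1 kg/s and vapour = 578.92 kg/s.
The evaporator receives (1−α)·2650 of feed at 0.661 water and removes 0.388 of that water:
0.388×0.661×(1−α)×2650 = 578.92
(1−α) = 578.92/679.64 = 0.8518;  α = 0.1482.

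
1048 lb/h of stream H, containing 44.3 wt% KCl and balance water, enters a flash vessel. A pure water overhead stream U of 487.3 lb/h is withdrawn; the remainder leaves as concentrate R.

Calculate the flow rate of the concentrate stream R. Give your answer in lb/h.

Concentrate = 1048 − 487.3 = 560.7 lb/h.

560.7 lb/h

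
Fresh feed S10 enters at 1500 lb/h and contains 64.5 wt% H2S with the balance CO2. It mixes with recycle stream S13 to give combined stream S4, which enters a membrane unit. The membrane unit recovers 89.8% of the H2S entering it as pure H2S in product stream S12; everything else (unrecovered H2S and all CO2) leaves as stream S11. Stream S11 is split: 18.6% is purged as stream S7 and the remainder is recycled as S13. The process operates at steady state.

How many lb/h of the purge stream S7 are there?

CO2 enters only via S10 and leaves only via the purge: 1500×0.355 = 0.186×(CO2 in S11), and the membrane unit passes all CO2, so CO2 in S4 = CO2 in S11 = 2862.9 lb/h.
H2S in S4: m_A = 1500×0.645 + (1−0.186)·(1−0.898)·m_A, so m_A = 967.5/0.9170 = 1055.1 lb/h.
S11 = (1−0.898)×1055.1 + 2862.9 = 2970.5 lb/h.
Purge S7 = 0.186×2970.5 = 552.52 lb/h.

552.5 lb/h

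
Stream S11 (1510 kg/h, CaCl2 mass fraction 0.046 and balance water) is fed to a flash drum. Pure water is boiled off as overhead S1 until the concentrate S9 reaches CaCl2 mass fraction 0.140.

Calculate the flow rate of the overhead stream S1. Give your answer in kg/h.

CaCl2 is conserved: 1510×0.046 = 69.46 kg/h all reports to the concentrate.
Concentrate = 69.46/(target fraction) = 496.14 kg/h.
Overhead = 1510 − 496.14 = 1013.9 kg/h.

1014 kg/h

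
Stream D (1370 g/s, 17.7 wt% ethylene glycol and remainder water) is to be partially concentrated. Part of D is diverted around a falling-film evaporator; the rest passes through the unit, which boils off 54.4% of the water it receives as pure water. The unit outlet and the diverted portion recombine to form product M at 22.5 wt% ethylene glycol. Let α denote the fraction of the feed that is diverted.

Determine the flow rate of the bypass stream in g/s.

All 1370×0.177 = 242.49 g/s of ethylene glycol reaches M, so M = 242.49/0.225 = 1077.7 g/s and vapour = 292.27 g/s.
The evaporator receives (1−α)·1370 of feed at 0.823 water and removes 0.544 of that water:
0.544×0.823×(1−α)×1370 = 292.27
(1−α) = 292.27/613.37 = 0.4765;  α = 0.5235.
Bypass flow = 0.5235×1370 = 717.2 g/s.

717.2 g/s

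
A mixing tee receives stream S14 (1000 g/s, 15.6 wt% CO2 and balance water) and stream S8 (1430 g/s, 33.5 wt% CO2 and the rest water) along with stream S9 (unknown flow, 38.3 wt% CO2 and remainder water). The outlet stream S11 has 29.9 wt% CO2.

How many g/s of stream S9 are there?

1090 g/s

Let S9 be the unknown flow. Total out = 2430 + S9.
CO2 balance: 635.05 + 0.383·S9 = 0.299·(2430 + S9)
(0.383 − 0.299)·S9 = 0.299×2430 − 635.05 = 91.52
S9 = 91.52 / 0.084 = 1089.5 g/s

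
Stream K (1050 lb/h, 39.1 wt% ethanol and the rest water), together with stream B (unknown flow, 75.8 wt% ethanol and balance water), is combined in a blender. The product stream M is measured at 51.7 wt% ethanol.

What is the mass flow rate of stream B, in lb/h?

Let B be the unknown flow. Total out = 1050 + B.
ethanol balance: 410.55 + 0.758·B = 0.517·(1050 + B)
(0.758 − 0.517)·B = 0.517×1050 − 410.55 = 132.3
B = 132.3 / 0.241 = 548.96 lb/h

549 lb/h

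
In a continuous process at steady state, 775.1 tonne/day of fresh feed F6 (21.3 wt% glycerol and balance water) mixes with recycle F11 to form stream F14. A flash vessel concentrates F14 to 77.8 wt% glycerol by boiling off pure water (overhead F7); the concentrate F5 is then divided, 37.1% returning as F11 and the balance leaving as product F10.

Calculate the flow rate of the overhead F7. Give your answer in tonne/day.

Overall glycerol balance (none leaves overhead): glycerol in fresh feed = glycerol in product, i.e. 775.1×0.213 = (1−0.371)·F5·0.778.
F5 = 165.1/(0.778×0.629) = 337.37 tonne/day.
Recycle F11 = 0.371×337.37 = 125.16 tonne/day.
Combined feed F14 = 775.1 + 125.16 = 900.26 tonne/day.
Overhead F7 = F14 − F5 = 900.26 − 337.37 = 562.89 tonne/day.

562.9 tonne/day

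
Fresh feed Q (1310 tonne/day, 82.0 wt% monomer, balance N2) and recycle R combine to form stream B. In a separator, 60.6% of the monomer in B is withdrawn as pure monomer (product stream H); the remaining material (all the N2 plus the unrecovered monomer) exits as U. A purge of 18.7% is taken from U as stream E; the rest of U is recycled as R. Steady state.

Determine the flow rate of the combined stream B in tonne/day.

2841 tonne/day

N2 enters only via Q and leaves only via the purge: 1310×0.180 = 0.187×(N2 in U), and the separator passes all N2, so N2 in B = N2 in U = 1261 tonne/day.
monomer in B: m_A = 1310×0.820 + (1−0.187)·(1−0.606)·m_A, so m_A = 1074.2/0.6797 = 1580.5 tonne/day.
B = 1580.5 + 1261 = 2841.4 tonne/day.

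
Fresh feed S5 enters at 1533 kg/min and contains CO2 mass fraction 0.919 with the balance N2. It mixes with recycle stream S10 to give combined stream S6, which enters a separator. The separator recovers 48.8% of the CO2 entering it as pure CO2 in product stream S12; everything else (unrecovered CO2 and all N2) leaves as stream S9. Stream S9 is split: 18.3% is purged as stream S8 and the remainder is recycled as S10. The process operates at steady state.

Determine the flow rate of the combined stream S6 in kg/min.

3100 kg/min

N2 enters only via S5 and leaves only via the purge: 1533×0.081 = 0.183×(N2 in S9), and the separator passes all N2, so N2 in S6 = N2 in S9 = 678.54 kg/min.
CO2 in S6: m_A = 1533×0.919 + (1−0.183)·(1−0.488)·m_A, so m_A = 1408.8/0.5817 = 2421.9 kg/min.
S6 = 2421.9 + 678.54 = 3100.5 kg/min.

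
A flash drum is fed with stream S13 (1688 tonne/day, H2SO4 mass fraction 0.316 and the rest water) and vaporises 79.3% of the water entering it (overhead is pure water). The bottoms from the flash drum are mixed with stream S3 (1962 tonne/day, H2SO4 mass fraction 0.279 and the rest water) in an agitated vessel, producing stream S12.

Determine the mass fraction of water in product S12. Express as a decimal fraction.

0.605

Vapour removed = 0.793×0.684×1688 = 915.59 tonne/day; concentrate = 772.41 tonne/day.
water reaching the mixer = 239 (from concentrate) + 1962×0.721 = 1653.6 tonne/day.
Product flow = 772.41 + 1962 = 2734.4 tonne/day; water fraction = 0.605.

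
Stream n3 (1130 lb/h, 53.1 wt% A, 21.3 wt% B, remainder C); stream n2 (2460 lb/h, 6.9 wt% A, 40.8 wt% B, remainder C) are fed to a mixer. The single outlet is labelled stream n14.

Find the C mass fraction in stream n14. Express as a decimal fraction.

Total flow out = 1130 + 2460 = 3590 lb/h.
C in = 1130×0.256 + 2460×0.523 = 1575.9 lb/h.
C mass fraction in n14 = 1575.9/3590 = 0.439.

0.439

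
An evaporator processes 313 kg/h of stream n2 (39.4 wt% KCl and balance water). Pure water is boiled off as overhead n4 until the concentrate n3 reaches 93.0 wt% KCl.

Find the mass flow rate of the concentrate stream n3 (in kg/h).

KCl is conserved: 313×0.394 = 123.32 kg/h all reports to the concentrate.
Concentrate = 123.32/(target fraction) = 132.6 kg/h.

132.6 kg/h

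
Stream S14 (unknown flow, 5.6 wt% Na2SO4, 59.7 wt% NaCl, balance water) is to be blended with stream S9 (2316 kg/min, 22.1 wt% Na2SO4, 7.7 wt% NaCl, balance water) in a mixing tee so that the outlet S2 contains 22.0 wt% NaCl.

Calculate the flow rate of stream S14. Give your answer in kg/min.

878.5 kg/min

Let S14 be the unknown flow. Total out = 2316 + S14.
NaCl balance: 178.33 + 0.597·S14 = 0.220·(2316 + S14)
(0.597 − 0.220)·S14 = 0.220×2316 − 178.33 = 331.19
S14 = 331.19 / 0.377 = 878.48 kg/min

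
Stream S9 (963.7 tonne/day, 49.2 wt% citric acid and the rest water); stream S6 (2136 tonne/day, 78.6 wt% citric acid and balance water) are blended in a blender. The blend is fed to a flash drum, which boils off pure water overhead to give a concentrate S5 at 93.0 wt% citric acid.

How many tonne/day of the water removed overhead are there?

citric acid entering = 963.7×0.492 + 2136×0.786 = 2153 tonne/day.
All citric acid reports to S5, so S5 = 2153/0.930 = 2315.1 tonne/day.
Total feed = 3099.7 tonne/day; overhead = 3099.7 − 2315.1 = 784.61 tonne/day.

784.6 tonne/day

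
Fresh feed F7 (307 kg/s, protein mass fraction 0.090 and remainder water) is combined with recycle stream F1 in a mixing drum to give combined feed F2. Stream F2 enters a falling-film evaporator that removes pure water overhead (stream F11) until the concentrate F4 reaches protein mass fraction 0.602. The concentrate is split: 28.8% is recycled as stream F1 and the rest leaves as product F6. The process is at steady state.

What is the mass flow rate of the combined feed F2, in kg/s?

Overall protein balance (none leaves overhead): protein in fresh feed = protein in product, i.e. 307×0.090 = (1−0.288)·F4·0.602.
F4 = 27.63/(0.602×0.712) = 64.462 kg/s.
Recycle F1 = 0.288×64.462 = 18.565 kg/s.
Combined feed F2 = 307 + 18.565 = 325.57 kg/s.

325.6 kg/s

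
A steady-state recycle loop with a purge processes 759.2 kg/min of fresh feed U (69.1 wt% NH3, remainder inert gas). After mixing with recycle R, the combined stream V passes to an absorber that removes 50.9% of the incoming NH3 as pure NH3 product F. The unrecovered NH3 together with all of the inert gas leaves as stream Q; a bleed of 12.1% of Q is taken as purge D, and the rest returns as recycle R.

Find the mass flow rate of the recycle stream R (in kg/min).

2103 kg/min

inert gas enters only via U and leaves only via the purge: 759.2×0.309 = 0.121×(inert gas in Q), and the absorber passes all inert gas, so inert gas in V = inert gas in Q = 1938.8 kg/min.
NH3 in V: m_A = 759.2×0.691 + (1−0.121)·(1−0.509)·m_A, so m_A = 524.61/0.5684 = 922.94 kg/min.
Q = (1−0.509)×922.94 + 1938.8 = 2391.9 kg/min.
Recycle R = (1−0.121)×2391.9 = 2102.5 kg/min.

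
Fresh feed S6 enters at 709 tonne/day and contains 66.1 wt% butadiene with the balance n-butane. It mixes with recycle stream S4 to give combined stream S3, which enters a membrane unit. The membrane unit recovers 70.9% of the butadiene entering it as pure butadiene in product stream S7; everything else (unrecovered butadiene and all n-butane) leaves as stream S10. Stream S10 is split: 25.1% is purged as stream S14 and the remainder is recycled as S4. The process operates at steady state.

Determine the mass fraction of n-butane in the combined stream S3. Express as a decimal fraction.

n-butane enters only via S6 and leaves only via the purge: 709×0.339 = 0.251×(n-butane in S10), and the membrane unit passes all n-butane, so n-butane in S3 = n-butane in S10 = 957.57 tonne/day.
butadiene in S3: m_A = 709×0.661 + (1−0.251)·(1−0.709)·m_A, so m_A = 468.65/0.7820 = 599.26 tonne/day.
S3 = 599.26 + 957.57 = 1556.8 tonne/day.
n-butane fraction in S3 = 957.57/1556.8 = 0.6151.

0.6151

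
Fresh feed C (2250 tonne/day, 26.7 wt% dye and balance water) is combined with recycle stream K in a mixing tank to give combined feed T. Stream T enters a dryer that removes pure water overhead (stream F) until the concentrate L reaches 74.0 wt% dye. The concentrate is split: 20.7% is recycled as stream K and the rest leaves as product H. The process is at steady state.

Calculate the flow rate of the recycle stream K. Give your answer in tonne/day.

211.9 tonne/day

Overall dye balance (none leaves overhead): dye in fresh feed = dye in product, i.e. 2250×0.267 = (1−0.207)·L·0.740.
L = 600.75/(0.740×0.793) = 1023.7 tonne/day.
Recycle K = 0.207×1023.7 = 211.91 tonne/day.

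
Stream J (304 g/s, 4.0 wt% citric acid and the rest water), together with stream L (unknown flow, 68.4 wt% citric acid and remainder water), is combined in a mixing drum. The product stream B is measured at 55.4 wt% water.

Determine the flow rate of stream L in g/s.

Let L be the unknown flow. Total out = 304 + L.
water balance: 291.84 + 0.316·L = 0.554·(304 + L)
(0.316 − 0.554)·L = 0.554×304 − 291.84 = -123.42
L = -123.42 / -0.238 = 518.59 g/s

518.6 g/s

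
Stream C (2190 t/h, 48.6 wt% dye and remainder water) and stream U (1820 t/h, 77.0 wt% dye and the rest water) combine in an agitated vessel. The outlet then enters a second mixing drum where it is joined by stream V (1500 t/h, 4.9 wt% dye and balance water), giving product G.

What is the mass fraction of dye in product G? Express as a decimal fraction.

0.4608

Overall, product flow = 5510 t/h.
dye in = 2190×0.486 + 1820×0.770 + 1500×0.049 = 2539.2 t/h.
dye fraction in G = 0.4608.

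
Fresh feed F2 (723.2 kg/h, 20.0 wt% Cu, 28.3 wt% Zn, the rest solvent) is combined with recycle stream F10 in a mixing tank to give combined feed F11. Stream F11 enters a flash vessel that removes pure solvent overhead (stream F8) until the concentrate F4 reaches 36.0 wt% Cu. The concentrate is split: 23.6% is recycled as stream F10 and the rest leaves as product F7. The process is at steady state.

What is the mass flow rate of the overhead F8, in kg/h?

Overall Cu balance (none leaves overhead): Cu in fresh feed = Cu in product, i.e. 723.2×0.200 = (1−0.236)·F4·0.360.
F4 = 144.64/(0.360×0.764) = 525.89 kg/h.
Recycle F10 = 0.236×525.89 = 124.11 kg/h.
Combined feed F11 = 723.2 + 124.11 = 847.31 kg/h.
Overhead F8 = F11 − F4 = 847.31 − 525.89 = 321.42 kg/h.

321.4 kg/h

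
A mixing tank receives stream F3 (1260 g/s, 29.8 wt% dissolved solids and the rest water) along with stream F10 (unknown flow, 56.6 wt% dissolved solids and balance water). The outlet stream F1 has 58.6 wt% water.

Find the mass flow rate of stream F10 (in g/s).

Let F10 be the unknown flow. Total out = 1260 + F10.
water balance: 884.52 + 0.434·F10 = 0.586·(1260 + F10)
(0.434 − 0.586)·F10 = 0.586×1260 − 884.52 = -146.16
F10 = -146.16 / -0.152 = 961.58 g/s

961.6 g/s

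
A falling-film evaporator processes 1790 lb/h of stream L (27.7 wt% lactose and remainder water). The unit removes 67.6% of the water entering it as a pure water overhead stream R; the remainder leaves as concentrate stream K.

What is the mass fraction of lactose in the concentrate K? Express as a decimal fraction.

lactose is not removed: 1790×0.277 = 495.83 lb/h of lactose enters K.
water entering = 1790×0.723 = 1294.2 lb/h; overhead removed = 0.676×1294.2 = 874.86 lb/h.
Concentrate = 1790 − 874.86 = 915.14 lb/h.
Mass fraction = 495.83/915.14 = 0.542.

0.542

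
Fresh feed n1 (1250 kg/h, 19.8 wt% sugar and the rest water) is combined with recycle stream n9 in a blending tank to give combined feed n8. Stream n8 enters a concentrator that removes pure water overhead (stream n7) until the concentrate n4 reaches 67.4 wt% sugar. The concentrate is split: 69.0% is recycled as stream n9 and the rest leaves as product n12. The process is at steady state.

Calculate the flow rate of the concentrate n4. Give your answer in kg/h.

Overall sugar balance (none leaves overhead): sugar in fresh feed = sugar in product, i.e. 1250×0.198 = (1−0.690)·n4·0.674.
n4 = 247.5/(0.674×0.310) = 1184.6 kg/h.

1185 kg/h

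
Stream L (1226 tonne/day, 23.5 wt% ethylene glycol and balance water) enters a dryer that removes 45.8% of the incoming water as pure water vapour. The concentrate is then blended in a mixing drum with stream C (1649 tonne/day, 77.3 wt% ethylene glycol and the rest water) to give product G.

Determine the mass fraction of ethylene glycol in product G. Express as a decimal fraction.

Vapour removed = 0.458×0.765×1226 = 429.55 tonne/day; concentrate = 796.45 tonne/day.
ethylene glycol reaching the mixer = 288.11 (from concentrate) + 1649×0.773 = 1562.8 tonne/day.
Product flow = 796.45 + 1649 = 2445.4 tonne/day; ethylene glycol fraction = 0.639.

0.639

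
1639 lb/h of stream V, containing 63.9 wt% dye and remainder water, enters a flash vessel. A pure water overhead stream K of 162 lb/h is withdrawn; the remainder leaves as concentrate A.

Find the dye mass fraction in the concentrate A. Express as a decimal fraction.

0.709

dye is not removed: 1639×0.639 = 1047.3 lb/h of dye enters A.
Concentrate = 1639 − 162 = 1477 lb/h.
Mass fraction = 1047.3/1477 = 0.709.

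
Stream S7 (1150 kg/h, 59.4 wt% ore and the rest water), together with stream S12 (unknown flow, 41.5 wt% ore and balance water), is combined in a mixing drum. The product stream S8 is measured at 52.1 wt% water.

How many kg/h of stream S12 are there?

Let S12 be the unknown flow. Total out = 1150 + S12.
water balance: 466.9 + 0.585·S12 = 0.521·(1150 + S12)
(0.585 − 0.521)·S12 = 0.521×1150 − 466.9 = 132.25
S12 = 132.25 / 0.064 = 2066.4 kg/h

2066 kg/h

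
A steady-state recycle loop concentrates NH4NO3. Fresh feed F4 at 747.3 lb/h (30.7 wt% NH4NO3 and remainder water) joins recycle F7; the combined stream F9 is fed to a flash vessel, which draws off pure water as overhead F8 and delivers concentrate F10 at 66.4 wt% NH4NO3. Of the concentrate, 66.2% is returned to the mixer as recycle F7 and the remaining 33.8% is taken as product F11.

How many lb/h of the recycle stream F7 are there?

676.7 lb/h

Overall NH4NO3 balance (none leaves overhead): NH4NO3 in fresh feed = NH4NO3 in product, i.e. 747.3×0.307 = (1−0.662)·F10·0.664.
F10 = 229.42/(0.664×0.338) = 1022.2 lb/h.
Recycle F7 = 0.662×1022.2 = 676.72 lb/h.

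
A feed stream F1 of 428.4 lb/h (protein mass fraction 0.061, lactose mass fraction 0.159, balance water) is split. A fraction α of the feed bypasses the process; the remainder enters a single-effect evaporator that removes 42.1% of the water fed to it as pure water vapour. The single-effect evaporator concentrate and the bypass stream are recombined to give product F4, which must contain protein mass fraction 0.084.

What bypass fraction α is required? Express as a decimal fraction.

All 428.4×0.061 = 26.132 lb/h of protein reaches F4, so F4 = 26.132/0.084 = 311.1 lb/h and vapour = 117.3 lb/h.
The evaporator receives (1−α)·428.4 of feed at 0.780 water and removes 0.421 of that water:
0.421×0.780×(1−α)×428.4 = 117.3
(1−α) = 117.3/140.68 = 0.8338;  α = 0.1662.

0.166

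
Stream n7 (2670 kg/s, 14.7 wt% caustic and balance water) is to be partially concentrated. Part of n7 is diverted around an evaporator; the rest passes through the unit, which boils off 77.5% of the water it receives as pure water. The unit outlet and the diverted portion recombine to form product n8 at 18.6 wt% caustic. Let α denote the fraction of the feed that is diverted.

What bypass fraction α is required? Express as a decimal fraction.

All 2670×0.147 = 392.49 kg/s of caustic reaches n8, so n8 = 392.49/0.186 = 2110.2 kg/s and vapour = 559.84 kg/s.
The evaporator receives (1−α)·2670 of feed at 0.853 water and removes 0.775 of that water:
0.775×0.853×(1−α)×2670 = 559.84
(1−α) = 559.84/1765.1 = 0.3172;  α = 0.6828.

0.683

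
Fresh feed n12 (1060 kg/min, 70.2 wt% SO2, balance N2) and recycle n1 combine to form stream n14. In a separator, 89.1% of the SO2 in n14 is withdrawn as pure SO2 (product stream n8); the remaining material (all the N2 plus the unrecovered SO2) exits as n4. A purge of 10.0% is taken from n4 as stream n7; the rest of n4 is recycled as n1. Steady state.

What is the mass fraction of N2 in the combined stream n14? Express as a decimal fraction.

0.793

N2 enters only via n12 and leaves only via the purge: 1060×0.298 = 0.100×(N2 in n4), and the separator passes all N2, so N2 in n14 = N2 in n4 = 3158.8 kg/min.
SO2 in n14: m_A = 1060×0.702 + (1−0.100)·(1−0.891)·m_A, so m_A = 744.12/0.9019 = 825.06 kg/min.
n14 = 825.06 + 3158.8 = 3983.9 kg/min.
N2 fraction in n14 = 3158.8/3983.9 = 0.793.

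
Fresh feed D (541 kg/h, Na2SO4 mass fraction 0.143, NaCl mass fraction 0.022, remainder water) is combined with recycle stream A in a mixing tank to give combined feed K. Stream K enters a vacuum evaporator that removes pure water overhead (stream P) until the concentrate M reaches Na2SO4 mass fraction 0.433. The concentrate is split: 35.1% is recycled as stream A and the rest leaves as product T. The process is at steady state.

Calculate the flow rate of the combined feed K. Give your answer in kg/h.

637.6 kg/h

Overall Na2SO4 balance (none leaves overhead): Na2SO4 in fresh feed = Na2SO4 in product, i.e. 541×0.143 = (1−0.351)·M·0.433.
M = 77.363/(0.433×0.649) = 275.3 kg/h.
Recycle A = 0.351×275.3 = 96.629 kg/h.
Combined feed K = 541 + 96.629 = 637.63 kg/h.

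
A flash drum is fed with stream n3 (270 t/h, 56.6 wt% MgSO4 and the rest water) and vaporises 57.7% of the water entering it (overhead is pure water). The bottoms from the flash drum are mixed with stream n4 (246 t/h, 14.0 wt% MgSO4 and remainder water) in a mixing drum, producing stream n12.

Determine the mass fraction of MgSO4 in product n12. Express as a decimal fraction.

Vapour removed = 0.577×0.434×270 = 67.613 t/h; concentrate = 202.39 t/h.
MgSO4 reaching the mixer = 152.82 (from concentrate) + 246×0.140 = 187.26 t/h.
Product flow = 202.39 + 246 = 448.39 t/h; MgSO4 fraction = 0.4176.

0.4176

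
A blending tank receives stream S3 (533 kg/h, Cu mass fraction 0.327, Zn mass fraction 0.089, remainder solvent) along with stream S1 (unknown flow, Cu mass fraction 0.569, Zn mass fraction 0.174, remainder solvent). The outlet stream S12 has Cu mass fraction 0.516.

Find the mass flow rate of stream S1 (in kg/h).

Let S1 be the unknown flow. Total out = 533 + S1.
Cu balance: 174.29 + 0.569·S1 = 0.516·(533 + S1)
(0.569 − 0.516)·S1 = 0.516×533 − 174.29 = 100.74
S1 = 100.74 / 0.053 = 1900.7 kg/h

1901 kg/h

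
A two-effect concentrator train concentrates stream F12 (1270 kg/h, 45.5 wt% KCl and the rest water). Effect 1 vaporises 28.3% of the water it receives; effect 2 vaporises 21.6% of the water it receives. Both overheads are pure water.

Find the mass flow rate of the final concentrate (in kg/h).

966.9 kg/h

water in feed = 1270×0.545 = 692.15 kg/h.
After stage 1: water left = (1−0.283)×692.15 = 496.27; stream total = 1074.1 kg/h.
After stage 2: water left = (1−0.216)×496.27 = 389.08; final concentrate = 966.93 kg/h.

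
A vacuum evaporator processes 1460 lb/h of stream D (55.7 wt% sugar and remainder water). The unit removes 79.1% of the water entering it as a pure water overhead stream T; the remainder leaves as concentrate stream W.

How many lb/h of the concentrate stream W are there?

water entering = 1460×0.443 = 646.78 lb/h; overhead removed = 0.791×646.78 = 511.6 lb/h.
Concentrate = 1460 − 511.6 = 948.4 lb/h.

948.4 lb/h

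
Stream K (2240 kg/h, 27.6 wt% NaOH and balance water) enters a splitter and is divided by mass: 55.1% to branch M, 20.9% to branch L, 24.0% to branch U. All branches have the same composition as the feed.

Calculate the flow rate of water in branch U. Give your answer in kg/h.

Branch U total = 0.240×2240 = 537.6 kg/h.
water in U = 0.724×537.6 = 389.22 kg/h.

389.2 kg/h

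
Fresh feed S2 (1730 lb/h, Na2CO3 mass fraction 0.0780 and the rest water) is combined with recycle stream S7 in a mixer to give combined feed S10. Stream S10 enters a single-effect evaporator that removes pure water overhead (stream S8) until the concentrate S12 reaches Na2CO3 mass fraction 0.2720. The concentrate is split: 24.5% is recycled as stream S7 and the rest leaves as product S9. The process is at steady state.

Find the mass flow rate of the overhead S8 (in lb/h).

Overall Na2CO3 balance (none leaves overhead): Na2CO3 in fresh feed = Na2CO3 in product, i.e. 1730×0.078 = (1−0.245)·S12·0.272.
S12 = 134.94/(0.272×0.755) = 657.09 lb/h.
Recycle S7 = 0.245×657.09 = 160.99 lb/h.
Combined feed S10 = 1730 + 160.99 = 1891 lb/h.
Overhead S8 = S10 − S12 = 1891 − 657.09 = 1233.9 lb/h.

1234 lb/h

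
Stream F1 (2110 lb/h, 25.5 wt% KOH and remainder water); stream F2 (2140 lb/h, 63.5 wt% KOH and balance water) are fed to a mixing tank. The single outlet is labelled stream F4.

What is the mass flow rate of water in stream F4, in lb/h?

water out = water in = 2110×0.745 + 2140×0.365 = 2353.1 lb/h.

2353 lb/h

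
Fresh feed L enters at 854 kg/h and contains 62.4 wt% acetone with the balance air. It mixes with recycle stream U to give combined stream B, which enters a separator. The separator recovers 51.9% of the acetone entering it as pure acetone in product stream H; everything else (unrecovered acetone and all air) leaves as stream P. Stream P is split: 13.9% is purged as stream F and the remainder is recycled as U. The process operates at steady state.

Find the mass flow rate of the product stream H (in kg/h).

472.1 kg/h

acetone in B: m_A = 854×0.624 + (1−0.139)·(1−0.519)·m_A, so m_A = 532.9/0.5859 = 909.6 kg/h.
Product H = 0.519×909.6 = 472.08 kg/h.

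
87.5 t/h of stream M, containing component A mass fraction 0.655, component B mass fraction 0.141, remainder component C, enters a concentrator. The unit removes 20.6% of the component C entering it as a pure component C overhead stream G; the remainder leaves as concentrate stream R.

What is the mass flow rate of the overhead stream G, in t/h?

component C entering = 87.5×0.204 = 17.85 t/h; overhead removed = 0.206×17.85 = 3.6771 t/h.

3.677 t/h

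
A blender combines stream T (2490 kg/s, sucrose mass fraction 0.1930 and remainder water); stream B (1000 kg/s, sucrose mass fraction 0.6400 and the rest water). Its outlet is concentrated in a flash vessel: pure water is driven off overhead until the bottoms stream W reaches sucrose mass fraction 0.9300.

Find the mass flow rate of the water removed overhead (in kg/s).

2285 kg/s

sucrose entering = 2490×0.193 + 1000×0.640 = 1120.6 kg/s.
All sucrose reports to W, so W = 1120.6/0.930 = 1204.9 kg/s.
Total feed = 3490 kg/s; overhead = 3490 − 1204.9 = 2285.1 kg/s.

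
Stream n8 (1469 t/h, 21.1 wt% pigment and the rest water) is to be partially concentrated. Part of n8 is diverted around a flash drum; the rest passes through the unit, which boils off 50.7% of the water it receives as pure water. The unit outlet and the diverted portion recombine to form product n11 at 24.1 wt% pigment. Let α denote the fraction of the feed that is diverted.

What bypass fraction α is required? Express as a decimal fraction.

All 1469×0.211 = 309.96 t/h of pigment reaches n11, so n11 = 309.96/0.241 = 1286.1 t/h and vapour = 182.86 t/h.
The evaporator receives (1−α)·1469 of feed at 0.789 water and removes 0.507 of that water:
0.507×0.789×(1−α)×1469 = 182.86
(1−α) = 182.86/587.63 = 0.3112;  α = 0.6888.

0.689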